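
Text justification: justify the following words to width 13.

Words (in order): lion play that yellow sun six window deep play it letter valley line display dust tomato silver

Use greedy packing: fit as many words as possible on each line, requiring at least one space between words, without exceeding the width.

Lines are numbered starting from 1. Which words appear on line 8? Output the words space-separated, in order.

Line 1: ['lion', 'play'] (min_width=9, slack=4)
Line 2: ['that', 'yellow'] (min_width=11, slack=2)
Line 3: ['sun', 'six'] (min_width=7, slack=6)
Line 4: ['window', 'deep'] (min_width=11, slack=2)
Line 5: ['play', 'it'] (min_width=7, slack=6)
Line 6: ['letter', 'valley'] (min_width=13, slack=0)
Line 7: ['line', 'display'] (min_width=12, slack=1)
Line 8: ['dust', 'tomato'] (min_width=11, slack=2)
Line 9: ['silver'] (min_width=6, slack=7)

Answer: dust tomato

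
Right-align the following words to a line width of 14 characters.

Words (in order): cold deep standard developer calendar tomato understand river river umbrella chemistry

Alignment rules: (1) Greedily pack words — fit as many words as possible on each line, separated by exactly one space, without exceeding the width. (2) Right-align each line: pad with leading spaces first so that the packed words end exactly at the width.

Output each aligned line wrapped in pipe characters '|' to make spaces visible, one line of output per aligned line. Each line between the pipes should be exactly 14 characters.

Line 1: ['cold', 'deep'] (min_width=9, slack=5)
Line 2: ['standard'] (min_width=8, slack=6)
Line 3: ['developer'] (min_width=9, slack=5)
Line 4: ['calendar'] (min_width=8, slack=6)
Line 5: ['tomato'] (min_width=6, slack=8)
Line 6: ['understand'] (min_width=10, slack=4)
Line 7: ['river', 'river'] (min_width=11, slack=3)
Line 8: ['umbrella'] (min_width=8, slack=6)
Line 9: ['chemistry'] (min_width=9, slack=5)

Answer: |     cold deep|
|      standard|
|     developer|
|      calendar|
|        tomato|
|    understand|
|   river river|
|      umbrella|
|     chemistry|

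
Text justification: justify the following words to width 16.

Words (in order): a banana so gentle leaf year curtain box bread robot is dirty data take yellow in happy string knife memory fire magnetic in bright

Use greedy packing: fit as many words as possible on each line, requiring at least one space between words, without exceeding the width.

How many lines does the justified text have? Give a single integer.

Line 1: ['a', 'banana', 'so'] (min_width=11, slack=5)
Line 2: ['gentle', 'leaf', 'year'] (min_width=16, slack=0)
Line 3: ['curtain', 'box'] (min_width=11, slack=5)
Line 4: ['bread', 'robot', 'is'] (min_width=14, slack=2)
Line 5: ['dirty', 'data', 'take'] (min_width=15, slack=1)
Line 6: ['yellow', 'in', 'happy'] (min_width=15, slack=1)
Line 7: ['string', 'knife'] (min_width=12, slack=4)
Line 8: ['memory', 'fire'] (min_width=11, slack=5)
Line 9: ['magnetic', 'in'] (min_width=11, slack=5)
Line 10: ['bright'] (min_width=6, slack=10)
Total lines: 10

Answer: 10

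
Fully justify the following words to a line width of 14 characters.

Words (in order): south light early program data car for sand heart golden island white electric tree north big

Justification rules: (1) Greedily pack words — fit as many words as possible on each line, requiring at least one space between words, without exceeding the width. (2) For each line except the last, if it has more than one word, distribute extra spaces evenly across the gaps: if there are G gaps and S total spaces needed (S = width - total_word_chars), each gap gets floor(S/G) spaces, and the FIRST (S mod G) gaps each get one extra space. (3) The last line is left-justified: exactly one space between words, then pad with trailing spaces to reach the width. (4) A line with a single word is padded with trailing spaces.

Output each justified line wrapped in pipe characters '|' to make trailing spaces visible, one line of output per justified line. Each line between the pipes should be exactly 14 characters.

Line 1: ['south', 'light'] (min_width=11, slack=3)
Line 2: ['early', 'program'] (min_width=13, slack=1)
Line 3: ['data', 'car', 'for'] (min_width=12, slack=2)
Line 4: ['sand', 'heart'] (min_width=10, slack=4)
Line 5: ['golden', 'island'] (min_width=13, slack=1)
Line 6: ['white', 'electric'] (min_width=14, slack=0)
Line 7: ['tree', 'north', 'big'] (min_width=14, slack=0)

Answer: |south    light|
|early  program|
|data  car  for|
|sand     heart|
|golden  island|
|white electric|
|tree north big|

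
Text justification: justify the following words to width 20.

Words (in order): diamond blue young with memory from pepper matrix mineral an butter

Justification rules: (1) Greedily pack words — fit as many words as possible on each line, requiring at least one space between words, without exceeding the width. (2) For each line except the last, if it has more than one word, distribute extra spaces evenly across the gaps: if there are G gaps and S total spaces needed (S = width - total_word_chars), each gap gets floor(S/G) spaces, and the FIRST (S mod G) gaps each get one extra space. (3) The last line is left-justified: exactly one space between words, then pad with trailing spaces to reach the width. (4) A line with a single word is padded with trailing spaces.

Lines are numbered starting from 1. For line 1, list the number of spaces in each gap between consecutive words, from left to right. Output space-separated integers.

Line 1: ['diamond', 'blue', 'young'] (min_width=18, slack=2)
Line 2: ['with', 'memory', 'from'] (min_width=16, slack=4)
Line 3: ['pepper', 'matrix'] (min_width=13, slack=7)
Line 4: ['mineral', 'an', 'butter'] (min_width=17, slack=3)

Answer: 2 2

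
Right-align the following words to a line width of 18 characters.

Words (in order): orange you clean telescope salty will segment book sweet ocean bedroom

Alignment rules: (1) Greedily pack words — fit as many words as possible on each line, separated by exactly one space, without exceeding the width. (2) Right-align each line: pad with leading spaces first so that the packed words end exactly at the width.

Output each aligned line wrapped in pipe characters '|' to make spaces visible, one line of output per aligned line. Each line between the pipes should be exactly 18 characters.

Answer: |  orange you clean|
|   telescope salty|
| will segment book|
|       sweet ocean|
|           bedroom|

Derivation:
Line 1: ['orange', 'you', 'clean'] (min_width=16, slack=2)
Line 2: ['telescope', 'salty'] (min_width=15, slack=3)
Line 3: ['will', 'segment', 'book'] (min_width=17, slack=1)
Line 4: ['sweet', 'ocean'] (min_width=11, slack=7)
Line 5: ['bedroom'] (min_width=7, slack=11)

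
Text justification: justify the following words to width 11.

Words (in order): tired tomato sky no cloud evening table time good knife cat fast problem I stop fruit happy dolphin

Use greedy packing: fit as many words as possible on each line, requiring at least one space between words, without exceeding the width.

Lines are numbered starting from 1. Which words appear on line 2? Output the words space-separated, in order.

Line 1: ['tired'] (min_width=5, slack=6)
Line 2: ['tomato', 'sky'] (min_width=10, slack=1)
Line 3: ['no', 'cloud'] (min_width=8, slack=3)
Line 4: ['evening'] (min_width=7, slack=4)
Line 5: ['table', 'time'] (min_width=10, slack=1)
Line 6: ['good', 'knife'] (min_width=10, slack=1)
Line 7: ['cat', 'fast'] (min_width=8, slack=3)
Line 8: ['problem', 'I'] (min_width=9, slack=2)
Line 9: ['stop', 'fruit'] (min_width=10, slack=1)
Line 10: ['happy'] (min_width=5, slack=6)
Line 11: ['dolphin'] (min_width=7, slack=4)

Answer: tomato sky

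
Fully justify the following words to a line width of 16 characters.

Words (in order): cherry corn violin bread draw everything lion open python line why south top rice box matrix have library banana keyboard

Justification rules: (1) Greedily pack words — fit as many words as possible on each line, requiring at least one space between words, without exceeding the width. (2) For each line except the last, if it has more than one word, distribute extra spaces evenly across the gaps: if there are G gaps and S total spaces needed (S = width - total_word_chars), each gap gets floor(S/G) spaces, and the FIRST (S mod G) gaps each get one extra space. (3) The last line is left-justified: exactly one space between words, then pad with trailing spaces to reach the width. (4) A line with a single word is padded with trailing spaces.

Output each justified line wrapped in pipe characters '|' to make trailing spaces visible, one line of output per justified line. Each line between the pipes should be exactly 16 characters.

Answer: |cherry      corn|
|violin     bread|
|draw  everything|
|lion open python|
|line  why  south|
|top   rice   box|
|matrix      have|
|library   banana|
|keyboard        |

Derivation:
Line 1: ['cherry', 'corn'] (min_width=11, slack=5)
Line 2: ['violin', 'bread'] (min_width=12, slack=4)
Line 3: ['draw', 'everything'] (min_width=15, slack=1)
Line 4: ['lion', 'open', 'python'] (min_width=16, slack=0)
Line 5: ['line', 'why', 'south'] (min_width=14, slack=2)
Line 6: ['top', 'rice', 'box'] (min_width=12, slack=4)
Line 7: ['matrix', 'have'] (min_width=11, slack=5)
Line 8: ['library', 'banana'] (min_width=14, slack=2)
Line 9: ['keyboard'] (min_width=8, slack=8)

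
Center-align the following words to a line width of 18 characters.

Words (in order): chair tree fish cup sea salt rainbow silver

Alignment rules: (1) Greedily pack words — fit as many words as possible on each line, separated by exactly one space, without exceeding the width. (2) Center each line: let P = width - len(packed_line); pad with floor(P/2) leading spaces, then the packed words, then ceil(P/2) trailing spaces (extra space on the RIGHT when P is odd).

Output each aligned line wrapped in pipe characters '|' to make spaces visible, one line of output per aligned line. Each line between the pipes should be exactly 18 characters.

Answer: | chair tree fish  |
|   cup sea salt   |
|  rainbow silver  |

Derivation:
Line 1: ['chair', 'tree', 'fish'] (min_width=15, slack=3)
Line 2: ['cup', 'sea', 'salt'] (min_width=12, slack=6)
Line 3: ['rainbow', 'silver'] (min_width=14, slack=4)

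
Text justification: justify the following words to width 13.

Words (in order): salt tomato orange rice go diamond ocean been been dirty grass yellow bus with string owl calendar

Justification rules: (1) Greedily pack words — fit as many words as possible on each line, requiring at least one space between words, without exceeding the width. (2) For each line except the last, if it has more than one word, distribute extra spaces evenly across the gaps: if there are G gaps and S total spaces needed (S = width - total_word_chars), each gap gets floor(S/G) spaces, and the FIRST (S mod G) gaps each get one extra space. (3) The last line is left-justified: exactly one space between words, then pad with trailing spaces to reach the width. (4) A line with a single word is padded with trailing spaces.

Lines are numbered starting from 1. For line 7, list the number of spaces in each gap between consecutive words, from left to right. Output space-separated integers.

Line 1: ['salt', 'tomato'] (min_width=11, slack=2)
Line 2: ['orange', 'rice'] (min_width=11, slack=2)
Line 3: ['go', 'diamond'] (min_width=10, slack=3)
Line 4: ['ocean', 'been'] (min_width=10, slack=3)
Line 5: ['been', 'dirty'] (min_width=10, slack=3)
Line 6: ['grass', 'yellow'] (min_width=12, slack=1)
Line 7: ['bus', 'with'] (min_width=8, slack=5)
Line 8: ['string', 'owl'] (min_width=10, slack=3)
Line 9: ['calendar'] (min_width=8, slack=5)

Answer: 6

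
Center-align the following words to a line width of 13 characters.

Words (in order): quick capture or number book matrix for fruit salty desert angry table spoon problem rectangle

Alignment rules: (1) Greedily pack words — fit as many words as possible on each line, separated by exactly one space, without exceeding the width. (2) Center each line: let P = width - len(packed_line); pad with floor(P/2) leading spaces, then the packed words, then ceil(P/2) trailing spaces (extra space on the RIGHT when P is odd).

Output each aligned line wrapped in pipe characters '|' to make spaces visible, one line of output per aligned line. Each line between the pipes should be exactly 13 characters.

Answer: |quick capture|
|  or number  |
| book matrix |
|  for fruit  |
|salty desert |
| angry table |
|spoon problem|
|  rectangle  |

Derivation:
Line 1: ['quick', 'capture'] (min_width=13, slack=0)
Line 2: ['or', 'number'] (min_width=9, slack=4)
Line 3: ['book', 'matrix'] (min_width=11, slack=2)
Line 4: ['for', 'fruit'] (min_width=9, slack=4)
Line 5: ['salty', 'desert'] (min_width=12, slack=1)
Line 6: ['angry', 'table'] (min_width=11, slack=2)
Line 7: ['spoon', 'problem'] (min_width=13, slack=0)
Line 8: ['rectangle'] (min_width=9, slack=4)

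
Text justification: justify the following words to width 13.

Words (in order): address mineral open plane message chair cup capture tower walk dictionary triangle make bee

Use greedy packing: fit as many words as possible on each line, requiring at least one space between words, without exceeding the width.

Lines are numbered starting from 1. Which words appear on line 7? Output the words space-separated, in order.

Line 1: ['address'] (min_width=7, slack=6)
Line 2: ['mineral', 'open'] (min_width=12, slack=1)
Line 3: ['plane', 'message'] (min_width=13, slack=0)
Line 4: ['chair', 'cup'] (min_width=9, slack=4)
Line 5: ['capture', 'tower'] (min_width=13, slack=0)
Line 6: ['walk'] (min_width=4, slack=9)
Line 7: ['dictionary'] (min_width=10, slack=3)
Line 8: ['triangle', 'make'] (min_width=13, slack=0)
Line 9: ['bee'] (min_width=3, slack=10)

Answer: dictionary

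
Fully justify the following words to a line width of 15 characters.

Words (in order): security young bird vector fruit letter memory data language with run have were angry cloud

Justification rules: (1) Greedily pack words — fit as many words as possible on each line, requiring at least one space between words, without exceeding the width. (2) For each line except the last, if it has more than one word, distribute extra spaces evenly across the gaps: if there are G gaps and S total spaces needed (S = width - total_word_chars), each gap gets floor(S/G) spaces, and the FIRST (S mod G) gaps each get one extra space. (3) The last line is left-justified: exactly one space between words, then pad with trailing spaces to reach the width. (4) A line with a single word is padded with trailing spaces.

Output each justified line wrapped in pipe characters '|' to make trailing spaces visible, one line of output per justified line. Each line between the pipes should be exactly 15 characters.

Line 1: ['security', 'young'] (min_width=14, slack=1)
Line 2: ['bird', 'vector'] (min_width=11, slack=4)
Line 3: ['fruit', 'letter'] (min_width=12, slack=3)
Line 4: ['memory', 'data'] (min_width=11, slack=4)
Line 5: ['language', 'with'] (min_width=13, slack=2)
Line 6: ['run', 'have', 'were'] (min_width=13, slack=2)
Line 7: ['angry', 'cloud'] (min_width=11, slack=4)

Answer: |security  young|
|bird     vector|
|fruit    letter|
|memory     data|
|language   with|
|run  have  were|
|angry cloud    |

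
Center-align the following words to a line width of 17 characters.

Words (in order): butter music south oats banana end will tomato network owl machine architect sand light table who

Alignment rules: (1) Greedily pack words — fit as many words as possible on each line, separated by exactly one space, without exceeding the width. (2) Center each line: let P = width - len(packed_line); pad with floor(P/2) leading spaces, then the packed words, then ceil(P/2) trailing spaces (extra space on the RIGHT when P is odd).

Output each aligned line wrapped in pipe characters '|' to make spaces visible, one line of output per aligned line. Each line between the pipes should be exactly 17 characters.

Line 1: ['butter', 'music'] (min_width=12, slack=5)
Line 2: ['south', 'oats', 'banana'] (min_width=17, slack=0)
Line 3: ['end', 'will', 'tomato'] (min_width=15, slack=2)
Line 4: ['network', 'owl'] (min_width=11, slack=6)
Line 5: ['machine', 'architect'] (min_width=17, slack=0)
Line 6: ['sand', 'light', 'table'] (min_width=16, slack=1)
Line 7: ['who'] (min_width=3, slack=14)

Answer: |  butter music   |
|south oats banana|
| end will tomato |
|   network owl   |
|machine architect|
|sand light table |
|       who       |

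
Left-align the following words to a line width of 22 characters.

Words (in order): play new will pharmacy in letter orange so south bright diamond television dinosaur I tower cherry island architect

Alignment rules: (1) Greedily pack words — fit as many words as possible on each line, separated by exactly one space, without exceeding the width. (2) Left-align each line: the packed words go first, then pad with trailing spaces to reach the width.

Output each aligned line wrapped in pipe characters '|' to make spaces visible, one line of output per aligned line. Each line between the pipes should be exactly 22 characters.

Answer: |play new will pharmacy|
|in letter orange so   |
|south bright diamond  |
|television dinosaur I |
|tower cherry island   |
|architect             |

Derivation:
Line 1: ['play', 'new', 'will', 'pharmacy'] (min_width=22, slack=0)
Line 2: ['in', 'letter', 'orange', 'so'] (min_width=19, slack=3)
Line 3: ['south', 'bright', 'diamond'] (min_width=20, slack=2)
Line 4: ['television', 'dinosaur', 'I'] (min_width=21, slack=1)
Line 5: ['tower', 'cherry', 'island'] (min_width=19, slack=3)
Line 6: ['architect'] (min_width=9, slack=13)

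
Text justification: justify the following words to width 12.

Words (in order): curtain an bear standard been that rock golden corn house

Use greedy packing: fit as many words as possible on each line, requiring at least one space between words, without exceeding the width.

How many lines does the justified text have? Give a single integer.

Answer: 6

Derivation:
Line 1: ['curtain', 'an'] (min_width=10, slack=2)
Line 2: ['bear'] (min_width=4, slack=8)
Line 3: ['standard'] (min_width=8, slack=4)
Line 4: ['been', 'that'] (min_width=9, slack=3)
Line 5: ['rock', 'golden'] (min_width=11, slack=1)
Line 6: ['corn', 'house'] (min_width=10, slack=2)
Total lines: 6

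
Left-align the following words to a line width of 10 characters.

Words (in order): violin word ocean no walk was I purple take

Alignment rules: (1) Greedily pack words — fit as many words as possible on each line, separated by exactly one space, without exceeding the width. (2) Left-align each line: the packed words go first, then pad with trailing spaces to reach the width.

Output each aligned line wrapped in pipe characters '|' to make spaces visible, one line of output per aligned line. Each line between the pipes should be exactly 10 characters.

Line 1: ['violin'] (min_width=6, slack=4)
Line 2: ['word', 'ocean'] (min_width=10, slack=0)
Line 3: ['no', 'walk'] (min_width=7, slack=3)
Line 4: ['was', 'I'] (min_width=5, slack=5)
Line 5: ['purple'] (min_width=6, slack=4)
Line 6: ['take'] (min_width=4, slack=6)

Answer: |violin    |
|word ocean|
|no walk   |
|was I     |
|purple    |
|take      |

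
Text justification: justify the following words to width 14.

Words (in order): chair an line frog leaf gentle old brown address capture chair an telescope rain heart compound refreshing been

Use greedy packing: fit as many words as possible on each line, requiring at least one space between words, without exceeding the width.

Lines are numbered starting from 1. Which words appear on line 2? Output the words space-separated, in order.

Line 1: ['chair', 'an', 'line'] (min_width=13, slack=1)
Line 2: ['frog', 'leaf'] (min_width=9, slack=5)
Line 3: ['gentle', 'old'] (min_width=10, slack=4)
Line 4: ['brown', 'address'] (min_width=13, slack=1)
Line 5: ['capture', 'chair'] (min_width=13, slack=1)
Line 6: ['an', 'telescope'] (min_width=12, slack=2)
Line 7: ['rain', 'heart'] (min_width=10, slack=4)
Line 8: ['compound'] (min_width=8, slack=6)
Line 9: ['refreshing'] (min_width=10, slack=4)
Line 10: ['been'] (min_width=4, slack=10)

Answer: frog leaf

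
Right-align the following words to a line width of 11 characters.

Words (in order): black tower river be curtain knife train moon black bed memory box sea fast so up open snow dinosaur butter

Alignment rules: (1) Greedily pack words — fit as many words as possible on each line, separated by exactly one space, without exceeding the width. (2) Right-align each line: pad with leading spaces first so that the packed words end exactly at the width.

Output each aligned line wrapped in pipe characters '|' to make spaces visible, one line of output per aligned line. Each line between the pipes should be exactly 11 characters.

Answer: |black tower|
|   river be|
|    curtain|
|knife train|
| moon black|
| bed memory|
|    box sea|
| fast so up|
|  open snow|
|   dinosaur|
|     butter|

Derivation:
Line 1: ['black', 'tower'] (min_width=11, slack=0)
Line 2: ['river', 'be'] (min_width=8, slack=3)
Line 3: ['curtain'] (min_width=7, slack=4)
Line 4: ['knife', 'train'] (min_width=11, slack=0)
Line 5: ['moon', 'black'] (min_width=10, slack=1)
Line 6: ['bed', 'memory'] (min_width=10, slack=1)
Line 7: ['box', 'sea'] (min_width=7, slack=4)
Line 8: ['fast', 'so', 'up'] (min_width=10, slack=1)
Line 9: ['open', 'snow'] (min_width=9, slack=2)
Line 10: ['dinosaur'] (min_width=8, slack=3)
Line 11: ['butter'] (min_width=6, slack=5)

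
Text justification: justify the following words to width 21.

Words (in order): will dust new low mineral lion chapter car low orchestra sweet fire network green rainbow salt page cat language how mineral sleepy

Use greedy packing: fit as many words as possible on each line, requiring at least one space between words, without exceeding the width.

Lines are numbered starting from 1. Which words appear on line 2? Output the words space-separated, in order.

Answer: mineral lion chapter

Derivation:
Line 1: ['will', 'dust', 'new', 'low'] (min_width=17, slack=4)
Line 2: ['mineral', 'lion', 'chapter'] (min_width=20, slack=1)
Line 3: ['car', 'low', 'orchestra'] (min_width=17, slack=4)
Line 4: ['sweet', 'fire', 'network'] (min_width=18, slack=3)
Line 5: ['green', 'rainbow', 'salt'] (min_width=18, slack=3)
Line 6: ['page', 'cat', 'language', 'how'] (min_width=21, slack=0)
Line 7: ['mineral', 'sleepy'] (min_width=14, slack=7)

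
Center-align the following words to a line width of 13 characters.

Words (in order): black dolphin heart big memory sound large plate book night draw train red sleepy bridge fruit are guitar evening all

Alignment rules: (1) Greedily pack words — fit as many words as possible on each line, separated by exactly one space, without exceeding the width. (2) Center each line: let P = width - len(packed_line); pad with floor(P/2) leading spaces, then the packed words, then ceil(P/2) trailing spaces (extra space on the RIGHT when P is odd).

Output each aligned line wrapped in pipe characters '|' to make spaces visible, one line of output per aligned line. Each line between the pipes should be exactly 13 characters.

Answer: |black dolphin|
|  heart big  |
|memory sound |
| large plate |
| book night  |
| draw train  |
| red sleepy  |
|bridge fruit |
| are guitar  |
| evening all |

Derivation:
Line 1: ['black', 'dolphin'] (min_width=13, slack=0)
Line 2: ['heart', 'big'] (min_width=9, slack=4)
Line 3: ['memory', 'sound'] (min_width=12, slack=1)
Line 4: ['large', 'plate'] (min_width=11, slack=2)
Line 5: ['book', 'night'] (min_width=10, slack=3)
Line 6: ['draw', 'train'] (min_width=10, slack=3)
Line 7: ['red', 'sleepy'] (min_width=10, slack=3)
Line 8: ['bridge', 'fruit'] (min_width=12, slack=1)
Line 9: ['are', 'guitar'] (min_width=10, slack=3)
Line 10: ['evening', 'all'] (min_width=11, slack=2)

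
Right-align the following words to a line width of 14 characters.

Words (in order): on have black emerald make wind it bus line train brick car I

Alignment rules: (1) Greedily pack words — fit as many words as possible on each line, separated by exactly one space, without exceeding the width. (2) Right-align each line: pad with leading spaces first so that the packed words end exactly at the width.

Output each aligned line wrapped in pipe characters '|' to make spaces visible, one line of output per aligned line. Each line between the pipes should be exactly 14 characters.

Answer: | on have black|
|  emerald make|
|   wind it bus|
|    line train|
|   brick car I|

Derivation:
Line 1: ['on', 'have', 'black'] (min_width=13, slack=1)
Line 2: ['emerald', 'make'] (min_width=12, slack=2)
Line 3: ['wind', 'it', 'bus'] (min_width=11, slack=3)
Line 4: ['line', 'train'] (min_width=10, slack=4)
Line 5: ['brick', 'car', 'I'] (min_width=11, slack=3)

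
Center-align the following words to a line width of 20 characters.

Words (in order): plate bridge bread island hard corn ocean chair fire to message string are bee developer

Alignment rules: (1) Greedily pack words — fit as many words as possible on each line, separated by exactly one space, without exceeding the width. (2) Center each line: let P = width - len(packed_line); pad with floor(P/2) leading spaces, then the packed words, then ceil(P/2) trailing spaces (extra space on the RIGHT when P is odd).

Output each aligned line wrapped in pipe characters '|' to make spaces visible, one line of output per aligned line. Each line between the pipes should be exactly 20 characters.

Answer: | plate bridge bread |
|  island hard corn  |
|ocean chair fire to |
| message string are |
|   bee developer    |

Derivation:
Line 1: ['plate', 'bridge', 'bread'] (min_width=18, slack=2)
Line 2: ['island', 'hard', 'corn'] (min_width=16, slack=4)
Line 3: ['ocean', 'chair', 'fire', 'to'] (min_width=19, slack=1)
Line 4: ['message', 'string', 'are'] (min_width=18, slack=2)
Line 5: ['bee', 'developer'] (min_width=13, slack=7)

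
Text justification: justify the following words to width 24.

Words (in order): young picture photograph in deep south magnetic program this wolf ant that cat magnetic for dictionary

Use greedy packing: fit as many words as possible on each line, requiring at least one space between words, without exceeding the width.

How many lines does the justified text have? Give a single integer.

Answer: 5

Derivation:
Line 1: ['young', 'picture', 'photograph'] (min_width=24, slack=0)
Line 2: ['in', 'deep', 'south', 'magnetic'] (min_width=22, slack=2)
Line 3: ['program', 'this', 'wolf', 'ant'] (min_width=21, slack=3)
Line 4: ['that', 'cat', 'magnetic', 'for'] (min_width=21, slack=3)
Line 5: ['dictionary'] (min_width=10, slack=14)
Total lines: 5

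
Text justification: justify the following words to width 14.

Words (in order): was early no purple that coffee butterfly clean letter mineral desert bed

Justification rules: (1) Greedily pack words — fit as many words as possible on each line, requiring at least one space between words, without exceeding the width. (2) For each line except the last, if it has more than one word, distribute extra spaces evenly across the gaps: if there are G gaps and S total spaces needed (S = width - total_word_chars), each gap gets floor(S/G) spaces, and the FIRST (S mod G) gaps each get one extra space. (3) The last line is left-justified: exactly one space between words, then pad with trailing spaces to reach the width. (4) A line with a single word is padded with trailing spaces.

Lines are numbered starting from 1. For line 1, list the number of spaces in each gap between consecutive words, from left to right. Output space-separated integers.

Line 1: ['was', 'early', 'no'] (min_width=12, slack=2)
Line 2: ['purple', 'that'] (min_width=11, slack=3)
Line 3: ['coffee'] (min_width=6, slack=8)
Line 4: ['butterfly'] (min_width=9, slack=5)
Line 5: ['clean', 'letter'] (min_width=12, slack=2)
Line 6: ['mineral', 'desert'] (min_width=14, slack=0)
Line 7: ['bed'] (min_width=3, slack=11)

Answer: 2 2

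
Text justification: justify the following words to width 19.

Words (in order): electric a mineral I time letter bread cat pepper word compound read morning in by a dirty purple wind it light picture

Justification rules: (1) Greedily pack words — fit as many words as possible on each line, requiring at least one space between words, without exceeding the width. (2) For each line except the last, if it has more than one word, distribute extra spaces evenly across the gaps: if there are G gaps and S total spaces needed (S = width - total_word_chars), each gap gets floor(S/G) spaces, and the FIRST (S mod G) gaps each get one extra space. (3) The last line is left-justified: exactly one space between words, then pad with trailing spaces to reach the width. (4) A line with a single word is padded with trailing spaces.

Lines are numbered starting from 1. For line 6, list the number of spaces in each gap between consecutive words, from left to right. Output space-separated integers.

Answer: 2 2

Derivation:
Line 1: ['electric', 'a', 'mineral'] (min_width=18, slack=1)
Line 2: ['I', 'time', 'letter', 'bread'] (min_width=19, slack=0)
Line 3: ['cat', 'pepper', 'word'] (min_width=15, slack=4)
Line 4: ['compound', 'read'] (min_width=13, slack=6)
Line 5: ['morning', 'in', 'by', 'a'] (min_width=15, slack=4)
Line 6: ['dirty', 'purple', 'wind'] (min_width=17, slack=2)
Line 7: ['it', 'light', 'picture'] (min_width=16, slack=3)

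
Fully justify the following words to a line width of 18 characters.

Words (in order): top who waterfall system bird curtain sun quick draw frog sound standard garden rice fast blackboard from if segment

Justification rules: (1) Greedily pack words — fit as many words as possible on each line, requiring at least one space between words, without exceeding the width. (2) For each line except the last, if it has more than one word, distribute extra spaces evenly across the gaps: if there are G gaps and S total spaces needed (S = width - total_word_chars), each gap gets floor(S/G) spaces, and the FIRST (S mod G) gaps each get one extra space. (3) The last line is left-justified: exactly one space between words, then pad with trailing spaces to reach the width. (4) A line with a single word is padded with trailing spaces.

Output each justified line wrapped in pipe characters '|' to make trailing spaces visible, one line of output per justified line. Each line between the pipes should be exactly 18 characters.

Line 1: ['top', 'who', 'waterfall'] (min_width=17, slack=1)
Line 2: ['system', 'bird'] (min_width=11, slack=7)
Line 3: ['curtain', 'sun', 'quick'] (min_width=17, slack=1)
Line 4: ['draw', 'frog', 'sound'] (min_width=15, slack=3)
Line 5: ['standard', 'garden'] (min_width=15, slack=3)
Line 6: ['rice', 'fast'] (min_width=9, slack=9)
Line 7: ['blackboard', 'from', 'if'] (min_width=18, slack=0)
Line 8: ['segment'] (min_width=7, slack=11)

Answer: |top  who waterfall|
|system        bird|
|curtain  sun quick|
|draw   frog  sound|
|standard    garden|
|rice          fast|
|blackboard from if|
|segment           |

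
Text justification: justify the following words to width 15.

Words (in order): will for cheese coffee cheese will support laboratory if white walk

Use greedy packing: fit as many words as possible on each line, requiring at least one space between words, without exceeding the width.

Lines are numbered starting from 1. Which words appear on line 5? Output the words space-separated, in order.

Answer: white walk

Derivation:
Line 1: ['will', 'for', 'cheese'] (min_width=15, slack=0)
Line 2: ['coffee', 'cheese'] (min_width=13, slack=2)
Line 3: ['will', 'support'] (min_width=12, slack=3)
Line 4: ['laboratory', 'if'] (min_width=13, slack=2)
Line 5: ['white', 'walk'] (min_width=10, slack=5)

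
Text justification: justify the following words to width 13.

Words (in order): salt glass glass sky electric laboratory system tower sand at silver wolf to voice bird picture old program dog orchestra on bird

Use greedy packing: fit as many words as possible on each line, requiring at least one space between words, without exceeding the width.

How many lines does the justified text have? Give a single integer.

Line 1: ['salt', 'glass'] (min_width=10, slack=3)
Line 2: ['glass', 'sky'] (min_width=9, slack=4)
Line 3: ['electric'] (min_width=8, slack=5)
Line 4: ['laboratory'] (min_width=10, slack=3)
Line 5: ['system', 'tower'] (min_width=12, slack=1)
Line 6: ['sand', 'at'] (min_width=7, slack=6)
Line 7: ['silver', 'wolf'] (min_width=11, slack=2)
Line 8: ['to', 'voice', 'bird'] (min_width=13, slack=0)
Line 9: ['picture', 'old'] (min_width=11, slack=2)
Line 10: ['program', 'dog'] (min_width=11, slack=2)
Line 11: ['orchestra', 'on'] (min_width=12, slack=1)
Line 12: ['bird'] (min_width=4, slack=9)
Total lines: 12

Answer: 12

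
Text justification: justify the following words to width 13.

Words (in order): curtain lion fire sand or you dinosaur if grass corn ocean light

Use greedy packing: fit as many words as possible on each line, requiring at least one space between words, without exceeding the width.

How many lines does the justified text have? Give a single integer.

Answer: 5

Derivation:
Line 1: ['curtain', 'lion'] (min_width=12, slack=1)
Line 2: ['fire', 'sand', 'or'] (min_width=12, slack=1)
Line 3: ['you', 'dinosaur'] (min_width=12, slack=1)
Line 4: ['if', 'grass', 'corn'] (min_width=13, slack=0)
Line 5: ['ocean', 'light'] (min_width=11, slack=2)
Total lines: 5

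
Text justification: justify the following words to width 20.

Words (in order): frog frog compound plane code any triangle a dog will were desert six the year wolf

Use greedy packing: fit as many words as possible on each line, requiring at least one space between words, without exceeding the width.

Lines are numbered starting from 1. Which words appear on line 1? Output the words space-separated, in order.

Answer: frog frog compound

Derivation:
Line 1: ['frog', 'frog', 'compound'] (min_width=18, slack=2)
Line 2: ['plane', 'code', 'any'] (min_width=14, slack=6)
Line 3: ['triangle', 'a', 'dog', 'will'] (min_width=19, slack=1)
Line 4: ['were', 'desert', 'six', 'the'] (min_width=19, slack=1)
Line 5: ['year', 'wolf'] (min_width=9, slack=11)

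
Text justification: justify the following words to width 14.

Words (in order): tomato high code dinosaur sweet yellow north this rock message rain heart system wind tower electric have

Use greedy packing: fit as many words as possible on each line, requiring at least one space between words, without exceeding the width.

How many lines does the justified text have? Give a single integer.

Answer: 9

Derivation:
Line 1: ['tomato', 'high'] (min_width=11, slack=3)
Line 2: ['code', 'dinosaur'] (min_width=13, slack=1)
Line 3: ['sweet', 'yellow'] (min_width=12, slack=2)
Line 4: ['north', 'this'] (min_width=10, slack=4)
Line 5: ['rock', 'message'] (min_width=12, slack=2)
Line 6: ['rain', 'heart'] (min_width=10, slack=4)
Line 7: ['system', 'wind'] (min_width=11, slack=3)
Line 8: ['tower', 'electric'] (min_width=14, slack=0)
Line 9: ['have'] (min_width=4, slack=10)
Total lines: 9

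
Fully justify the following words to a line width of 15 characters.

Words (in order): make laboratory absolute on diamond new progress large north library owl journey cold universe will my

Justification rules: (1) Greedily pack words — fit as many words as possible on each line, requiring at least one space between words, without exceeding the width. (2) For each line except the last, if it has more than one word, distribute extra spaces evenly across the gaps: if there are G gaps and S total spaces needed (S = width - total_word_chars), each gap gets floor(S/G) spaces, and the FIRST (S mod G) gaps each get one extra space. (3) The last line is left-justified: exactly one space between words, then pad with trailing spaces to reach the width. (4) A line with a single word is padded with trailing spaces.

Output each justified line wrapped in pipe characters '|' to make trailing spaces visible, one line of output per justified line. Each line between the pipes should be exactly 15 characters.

Line 1: ['make', 'laboratory'] (min_width=15, slack=0)
Line 2: ['absolute', 'on'] (min_width=11, slack=4)
Line 3: ['diamond', 'new'] (min_width=11, slack=4)
Line 4: ['progress', 'large'] (min_width=14, slack=1)
Line 5: ['north', 'library'] (min_width=13, slack=2)
Line 6: ['owl', 'journey'] (min_width=11, slack=4)
Line 7: ['cold', 'universe'] (min_width=13, slack=2)
Line 8: ['will', 'my'] (min_width=7, slack=8)

Answer: |make laboratory|
|absolute     on|
|diamond     new|
|progress  large|
|north   library|
|owl     journey|
|cold   universe|
|will my        |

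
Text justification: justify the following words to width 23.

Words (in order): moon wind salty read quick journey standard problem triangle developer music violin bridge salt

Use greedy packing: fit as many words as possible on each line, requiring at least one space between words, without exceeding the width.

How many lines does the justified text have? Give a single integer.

Answer: 5

Derivation:
Line 1: ['moon', 'wind', 'salty', 'read'] (min_width=20, slack=3)
Line 2: ['quick', 'journey', 'standard'] (min_width=22, slack=1)
Line 3: ['problem', 'triangle'] (min_width=16, slack=7)
Line 4: ['developer', 'music', 'violin'] (min_width=22, slack=1)
Line 5: ['bridge', 'salt'] (min_width=11, slack=12)
Total lines: 5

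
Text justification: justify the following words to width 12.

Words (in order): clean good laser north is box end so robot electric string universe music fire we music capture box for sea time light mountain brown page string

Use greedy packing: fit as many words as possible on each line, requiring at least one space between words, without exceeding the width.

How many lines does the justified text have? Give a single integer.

Answer: 15

Derivation:
Line 1: ['clean', 'good'] (min_width=10, slack=2)
Line 2: ['laser', 'north'] (min_width=11, slack=1)
Line 3: ['is', 'box', 'end'] (min_width=10, slack=2)
Line 4: ['so', 'robot'] (min_width=8, slack=4)
Line 5: ['electric'] (min_width=8, slack=4)
Line 6: ['string'] (min_width=6, slack=6)
Line 7: ['universe'] (min_width=8, slack=4)
Line 8: ['music', 'fire'] (min_width=10, slack=2)
Line 9: ['we', 'music'] (min_width=8, slack=4)
Line 10: ['capture', 'box'] (min_width=11, slack=1)
Line 11: ['for', 'sea', 'time'] (min_width=12, slack=0)
Line 12: ['light'] (min_width=5, slack=7)
Line 13: ['mountain'] (min_width=8, slack=4)
Line 14: ['brown', 'page'] (min_width=10, slack=2)
Line 15: ['string'] (min_width=6, slack=6)
Total lines: 15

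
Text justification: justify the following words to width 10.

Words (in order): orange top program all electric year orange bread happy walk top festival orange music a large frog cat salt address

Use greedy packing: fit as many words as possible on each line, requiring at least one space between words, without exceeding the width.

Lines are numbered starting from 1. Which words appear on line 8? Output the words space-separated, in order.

Line 1: ['orange', 'top'] (min_width=10, slack=0)
Line 2: ['program'] (min_width=7, slack=3)
Line 3: ['all'] (min_width=3, slack=7)
Line 4: ['electric'] (min_width=8, slack=2)
Line 5: ['year'] (min_width=4, slack=6)
Line 6: ['orange'] (min_width=6, slack=4)
Line 7: ['bread'] (min_width=5, slack=5)
Line 8: ['happy', 'walk'] (min_width=10, slack=0)
Line 9: ['top'] (min_width=3, slack=7)
Line 10: ['festival'] (min_width=8, slack=2)
Line 11: ['orange'] (min_width=6, slack=4)
Line 12: ['music', 'a'] (min_width=7, slack=3)
Line 13: ['large', 'frog'] (min_width=10, slack=0)
Line 14: ['cat', 'salt'] (min_width=8, slack=2)
Line 15: ['address'] (min_width=7, slack=3)

Answer: happy walk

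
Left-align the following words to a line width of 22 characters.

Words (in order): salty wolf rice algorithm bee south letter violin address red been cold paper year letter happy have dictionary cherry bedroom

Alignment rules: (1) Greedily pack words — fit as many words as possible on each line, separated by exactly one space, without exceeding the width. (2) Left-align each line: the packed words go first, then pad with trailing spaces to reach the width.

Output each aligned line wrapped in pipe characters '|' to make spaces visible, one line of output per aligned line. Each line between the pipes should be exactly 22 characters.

Line 1: ['salty', 'wolf', 'rice'] (min_width=15, slack=7)
Line 2: ['algorithm', 'bee', 'south'] (min_width=19, slack=3)
Line 3: ['letter', 'violin', 'address'] (min_width=21, slack=1)
Line 4: ['red', 'been', 'cold', 'paper'] (min_width=19, slack=3)
Line 5: ['year', 'letter', 'happy', 'have'] (min_width=22, slack=0)
Line 6: ['dictionary', 'cherry'] (min_width=17, slack=5)
Line 7: ['bedroom'] (min_width=7, slack=15)

Answer: |salty wolf rice       |
|algorithm bee south   |
|letter violin address |
|red been cold paper   |
|year letter happy have|
|dictionary cherry     |
|bedroom               |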